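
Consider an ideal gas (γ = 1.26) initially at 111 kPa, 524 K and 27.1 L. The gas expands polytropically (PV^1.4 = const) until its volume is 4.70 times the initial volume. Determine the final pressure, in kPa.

Polytropic n=1.4: T₂ = T₁(V₁/V₂)^(n−1) = 524×(0.213)^0.40 = 282 K; P₂ = P₁(V₁/V₂)^n = 12.7 kPa.

12.7 kPa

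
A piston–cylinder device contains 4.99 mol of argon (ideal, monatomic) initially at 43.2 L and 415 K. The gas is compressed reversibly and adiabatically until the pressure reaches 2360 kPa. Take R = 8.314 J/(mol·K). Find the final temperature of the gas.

845 K

P₁ = nRT₁/V₁ = 4.99×8.314×415/43.2 = 399 kPa.
Adiabatic: T₂/T₁ = (P₂/P₁)^((γ−1)/γ) ⇒ T₂ = 415×(5.92)^0.400 = 845 K; V₂ = 14.9 L.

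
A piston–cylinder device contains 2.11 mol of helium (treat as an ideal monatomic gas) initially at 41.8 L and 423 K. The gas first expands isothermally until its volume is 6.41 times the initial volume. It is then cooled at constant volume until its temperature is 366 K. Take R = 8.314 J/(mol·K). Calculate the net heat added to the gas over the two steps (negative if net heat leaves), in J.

P₁ = nRT₁/V₁ = 2.11×8.314×423/41.8 = 178 kPa.
Step 1 — Isothermal: T stays 423 K; PV = const ⇒ V₂ = 268 L, P₂ = 27.7 kPa.
ΔU = 0 (ideal gas, T constant).
W = nRT ln(V₂/V₁) = 2.11×8.314×423×ln(6.41) = 13800 J.
Q = ΔU + W = 13800 J.
State after step 1: P = 27.7 kPa, V = 268 L, T = 423 K.
Step 2 — Isochoric: V stays 268 L; P/T = const ⇒ T₂ = 366 K, P₂ = 24.0 kPa.
W = 0 (no volume change).
ΔU = nCvΔT = 2.11×12.5×(366−423) = -1500 J.
Q = ΔU = -1500 J.
Net over both steps: W = 13800 J, Q = 12300 J, ΔU = -1500 J.

12300 J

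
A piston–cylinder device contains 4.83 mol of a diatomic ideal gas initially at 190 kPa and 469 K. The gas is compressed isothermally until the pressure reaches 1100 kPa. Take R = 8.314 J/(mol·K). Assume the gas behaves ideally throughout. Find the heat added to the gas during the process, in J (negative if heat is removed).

V₁ = nRT₁/P₁ = 4.83×8.314×469/190 = 99.1 L.
Isothermal: T stays 469 K; PV = const ⇒ V₂ = 17.1 L, P₂ = 1100 kPa.
ΔU = 0 (ideal gas, T constant).
W = nRT ln(V₂/V₁) = 4.83×8.314×469×ln(0.173) = -33100 J.
Q = ΔU + W = -33100 J.

-33100 J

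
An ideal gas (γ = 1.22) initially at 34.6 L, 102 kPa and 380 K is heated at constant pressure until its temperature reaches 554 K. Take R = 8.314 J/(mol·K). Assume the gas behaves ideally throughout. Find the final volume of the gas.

50.4 L

Isobaric: P stays 102 kPa; V/T = const ⇒ T₂ = 554 K, V₂ = 50.4 L.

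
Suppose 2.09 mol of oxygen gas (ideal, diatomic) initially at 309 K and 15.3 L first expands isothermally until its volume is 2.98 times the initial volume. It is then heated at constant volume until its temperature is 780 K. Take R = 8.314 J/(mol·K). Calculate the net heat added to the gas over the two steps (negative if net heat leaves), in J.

P₁ = nRT₁/V₁ = 2.09×8.314×309/15.3 = 351 kPa.
Step 1 — Isothermal: T stays 309 K; PV = const ⇒ V₂ = 45.6 L, P₂ = 118 kPa.
ΔU = 0 (ideal gas, T constant).
W = nRT ln(V₂/V₁) = 2.09×8.314×309×ln(2.98) = 5860 J.
Q = ΔU + W = 5860 J.
State after step 1: P = 118 kPa, V = 45.6 L, T = 309 K.
Step 2 — Isochoric: V stays 45.6 L; P/T = const ⇒ T₂ = 780 K, P₂ = 297 kPa.
W = 0 (no volume change).
ΔU = nCvΔT = 2.09×20.8×(780−309) = 20500 J.
Q = ΔU = 20500 J.
Net over both steps: W = 5860 J, Q = 26300 J, ΔU = 20500 J.

26300 J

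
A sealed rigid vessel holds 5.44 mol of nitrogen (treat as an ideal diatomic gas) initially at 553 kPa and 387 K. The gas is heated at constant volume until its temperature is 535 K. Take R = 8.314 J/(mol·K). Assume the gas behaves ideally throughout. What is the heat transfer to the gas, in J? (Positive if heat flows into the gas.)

V₁ = nRT₁/P₁ = 5.44×8.314×387/553 = 31.7 L.
Isochoric: V stays 31.7 L; P/T = const ⇒ T₂ = 535 K, P₂ = 764 kPa.
W = 0 (no volume change).
ΔU = nCvΔT = 5.44×20.8×(535−387) = 16700 J.
Q = ΔU = 16700 J.

16700 J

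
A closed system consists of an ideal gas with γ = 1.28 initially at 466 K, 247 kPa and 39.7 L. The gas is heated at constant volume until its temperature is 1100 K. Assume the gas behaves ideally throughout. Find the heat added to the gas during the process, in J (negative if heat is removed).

n = P₁V₁/(RT₁) = 247×39.7/(8.314×466) = 2.53 mol.
Isochoric: V stays 39.7 L; P/T = const ⇒ T₂ = 1100 K, P₂ = 583 kPa.
W = 0 (no volume change).
ΔU = nCvΔT = 2.53×29.7×(1100−466) = 47600 J.
Q = ΔU = 47600 J.

47600 J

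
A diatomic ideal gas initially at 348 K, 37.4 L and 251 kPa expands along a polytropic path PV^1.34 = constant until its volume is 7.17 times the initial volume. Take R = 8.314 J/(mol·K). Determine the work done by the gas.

n = P₁V₁/(RT₁) = 251×37.4/(8.314×348) = 3.24 mol.
Polytropic n=1.34: T₂ = T₁(V₁/V₂)^(n−1) = 348×(0.139)^0.34 = 178 K; P₂ = P₁(V₁/V₂)^n = 17.9 kPa.
W = (P₁V₁−P₂V₂)/(n−1) = (251×37.4−17.9×268)/0.34 = 13500 J.

13500 J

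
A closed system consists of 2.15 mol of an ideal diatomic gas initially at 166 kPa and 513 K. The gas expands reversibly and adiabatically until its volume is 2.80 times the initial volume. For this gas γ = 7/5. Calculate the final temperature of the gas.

V₁ = nRT₁/P₁ = 2.15×8.314×513/166 = 55.2 L.
Adiabatic: TV^(γ−1) = const ⇒ T₂ = 513×(0.357)^0.400 = 340 K; PV^γ = const ⇒ P₂ = 39.3 kPa.

340 K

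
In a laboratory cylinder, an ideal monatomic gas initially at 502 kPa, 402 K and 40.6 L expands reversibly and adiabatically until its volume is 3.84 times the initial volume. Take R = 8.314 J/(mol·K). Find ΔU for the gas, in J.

n = P₁V₁/(RT₁) = 502×40.6/(8.314×402) = 6.10 mol.
Adiabatic: TV^(γ−1) = const ⇒ T₂ = 402×(0.260)^0.667 = 164 K; PV^γ = const ⇒ P₂ = 53.3 kPa.
For an ideal gas ΔU = nCvΔT with Cv = (3/2)R = 12.5 J/(mol·K).
ΔU = 6.10×12.5×(164−402) = -18100 J.

-18100 J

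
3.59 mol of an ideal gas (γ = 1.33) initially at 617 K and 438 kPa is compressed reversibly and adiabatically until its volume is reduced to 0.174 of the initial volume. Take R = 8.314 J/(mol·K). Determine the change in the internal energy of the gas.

43600 J

V₁ = nRT₁/P₁ = 3.59×8.314×617/438 = 42.0 L.
Adiabatic: TV^(γ−1) = const ⇒ T₂ = 617×(5.75)^0.330 = 1100 K; PV^γ = const ⇒ P₂ = 4480 kPa.
For an ideal gas ΔU = nCvΔT with Cv = R/(γ−1) = 25.2 J/(mol·K).
ΔU = 3.59×25.2×(1100−617) = 43600 J.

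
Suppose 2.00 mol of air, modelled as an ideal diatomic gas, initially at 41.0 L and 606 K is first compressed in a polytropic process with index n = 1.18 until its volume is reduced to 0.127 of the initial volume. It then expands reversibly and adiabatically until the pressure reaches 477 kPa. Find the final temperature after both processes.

530 K

P₁ = nRT₁/V₁ = 2.00×8.314×606/41.0 = 246 kPa.
Step 1 — Polytropic n=1.18: T₂ = T₁(V₁/V₂)^(n−1) = 606×(7.87)^0.18 = 879 K; P₂ = P₁(V₁/V₂)^n = 2810 kPa.
W = (P₁V₁−P₂V₂)/(n−1) = (246×41.0−2810×5.21)/0.18 = -25200 J.
ΔU = nCvΔT = 2.00×20.8×(879−606) = 11300 J.
Q = ΔU + W = -13800 J.
State after step 1: P = 2810 kPa, V = 5.21 L, T = 879 K.
Step 2 — Adiabatic: T₂/T₁ = (P₂/P₁)^((γ−1)/γ) ⇒ T₂ = 879×(0.170)^0.286 = 530 K; V₂ = 18.5 L.
ΔU = nCvΔT = 2.00×20.8×(530−879) = -14500 J.
Q = 0 for an adiabatic process, so W = −ΔU = 14500 J.
Net over both steps: W = -10700 J, Q = -13800 J, ΔU = -3180 J.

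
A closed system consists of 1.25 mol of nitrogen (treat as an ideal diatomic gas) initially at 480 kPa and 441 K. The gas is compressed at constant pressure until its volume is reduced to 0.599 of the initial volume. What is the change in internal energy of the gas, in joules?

-4590 J

V₁ = nRT₁/P₁ = 1.25×8.314×441/480 = 9.55 L.
Isobaric: P stays 480 kPa; V/T = const ⇒ T₂ = 264 K, V₂ = 5.72 L.
For an ideal gas ΔU = nCvΔT with Cv = (5/2)R = 20.8 J/(mol·K).
ΔU = 1.25×20.8×(264−441) = -4590 J.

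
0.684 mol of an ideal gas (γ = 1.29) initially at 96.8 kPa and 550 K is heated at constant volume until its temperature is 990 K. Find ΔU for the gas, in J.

8630 J

V₁ = nRT₁/P₁ = 0.684×8.314×550/96.8 = 32.3 L.
Isochoric: V stays 32.3 L; P/T = const ⇒ T₂ = 990 K, P₂ = 174 kPa.
For an ideal gas ΔU = nCvΔT with Cv = R/(γ−1) = 28.7 J/(mol·K).
ΔU = 0.684×28.7×(990−550) = 8630 J.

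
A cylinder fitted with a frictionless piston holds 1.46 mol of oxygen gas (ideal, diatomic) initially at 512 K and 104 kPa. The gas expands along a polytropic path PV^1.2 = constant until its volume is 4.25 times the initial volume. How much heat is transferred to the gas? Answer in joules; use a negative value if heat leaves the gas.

V₁ = nRT₁/P₁ = 1.46×8.314×512/104 = 59.8 L.
Polytropic n=1.2: T₂ = T₁(V₁/V₂)^(n−1) = 512×(0.235)^0.20 = 383 K; P₂ = P₁(V₁/V₂)^n = 18.3 kPa.
W = (P₁V₁−P₂V₂)/(n−1) = (104×59.8−18.3×254)/0.20 = 7810 J.
ΔU = nCvΔT = 1.46×20.8×(383−512) = -3900 J.
Q = ΔU + W = 3900 J.

3900 J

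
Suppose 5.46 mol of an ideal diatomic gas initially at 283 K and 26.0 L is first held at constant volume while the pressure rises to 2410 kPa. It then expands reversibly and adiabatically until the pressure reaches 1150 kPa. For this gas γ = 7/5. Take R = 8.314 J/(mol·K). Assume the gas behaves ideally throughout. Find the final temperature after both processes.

1120 K

P₁ = nRT₁/V₁ = 5.46×8.314×283/26.0 = 494 kPa.
Step 1 — Isochoric: V stays 26.0 L; P/T = const ⇒ T₂ = 1380 K, P₂ = 2410 kPa.
W = 0 (no volume change).
ΔU = nCvΔT = 5.46×20.8×(1380−283) = 125000 J.
Q = ΔU = 125000 J.
State after step 1: P = 2410 kPa, V = 26.0 L, T = 1380 K.
Step 2 — Adiabatic: T₂/T₁ = (P₂/P₁)^((γ−1)/γ) ⇒ T₂ = 1380×(0.477)^0.286 = 1120 K; V₂ = 44.1 L.
ΔU = nCvΔT = 5.46×20.8×(1120−1380) = -29800 J.
Q = 0 for an adiabatic process, so W = −ΔU = 29800 J.
Net over both steps: W = 29800 J, Q = 125000 J, ΔU = 94700 J.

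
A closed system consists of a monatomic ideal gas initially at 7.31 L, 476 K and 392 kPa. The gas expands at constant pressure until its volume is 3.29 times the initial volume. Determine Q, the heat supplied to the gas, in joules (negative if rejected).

16400 J

n = P₁V₁/(RT₁) = 392×7.31/(8.314×476) = 0.724 mol.
Isobaric: P stays 392 kPa; V/T = const ⇒ T₂ = 1570 K, V₂ = 24.0 L.
W = PΔV = 392×(24.0−7.31) kPa·L = 6560 J.
ΔU = nCvΔT = 0.724×12.5×(1570−476) = 9840 J.
Q = ΔU + W = nCpΔT = 16400 J.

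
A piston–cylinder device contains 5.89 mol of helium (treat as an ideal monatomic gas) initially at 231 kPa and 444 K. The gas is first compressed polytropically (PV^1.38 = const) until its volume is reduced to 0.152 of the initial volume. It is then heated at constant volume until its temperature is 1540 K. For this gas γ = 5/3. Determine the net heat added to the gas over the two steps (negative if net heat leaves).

V₁ = nRT₁/P₁ = 5.89×8.314×444/231 = 94.1 L.
Step 1 — Polytropic n=1.38: T₂ = T₁(V₁/V₂)^(n−1) = 444×(6.58)^0.38 = 908 K; P₂ = P₁(V₁/V₂)^n = 3110 kPa.
W = (P₁V₁−P₂V₂)/(n−1) = (231×94.1−3110×14.3)/0.38 = -59800 J.
ΔU = nCvΔT = 5.89×12.5×(908−444) = 34100 J.
Q = ΔU + W = -25700 J.
State after step 1: P = 3110 kPa, V = 14.3 L, T = 908 K.
Step 2 — Isochoric: V stays 14.3 L; P/T = const ⇒ T₂ = 1540 K, P₂ = 5270 kPa.
W = 0 (no volume change).
ΔU = nCvΔT = 5.89×12.5×(1540−908) = 46400 J.
Q = ΔU = 46400 J.
Net over both steps: W = -59800 J, Q = 20700 J, ΔU = 80500 J.

20700 J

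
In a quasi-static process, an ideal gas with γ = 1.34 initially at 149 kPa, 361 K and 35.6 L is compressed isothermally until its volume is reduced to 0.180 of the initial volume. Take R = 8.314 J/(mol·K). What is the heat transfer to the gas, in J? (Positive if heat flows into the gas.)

-9100 J

n = P₁V₁/(RT₁) = 149×35.6/(8.314×361) = 1.77 mol.
Isothermal: T stays 361 K; PV = const ⇒ V₂ = 6.41 L, P₂ = 828 kPa.
ΔU = 0 (ideal gas, T constant).
W = nRT ln(V₂/V₁) = 1.77×8.314×361×ln(0.180) = -9100 J.
Q = ΔU + W = -9100 J.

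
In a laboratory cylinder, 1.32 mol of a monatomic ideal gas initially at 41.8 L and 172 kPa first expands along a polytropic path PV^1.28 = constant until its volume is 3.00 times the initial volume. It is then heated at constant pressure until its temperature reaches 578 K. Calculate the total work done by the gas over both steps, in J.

7860 J

T₁ = P₁V₁/(nR) = 172×41.8/(1.32×8.314) = 655 K.
Step 1 — Polytropic n=1.28: T₂ = T₁(V₁/V₂)^(n−1) = 655×(0.333)^0.28 = 482 K; P₂ = P₁(V₁/V₂)^n = 42.2 kPa.
W = (P₁V₁−P₂V₂)/(n−1) = (172×41.8−42.2×125)/0.28 = 6800 J.
ΔU = nCvΔT = 1.32×12.5×(482−655) = -2860 J.
Q = ΔU + W = 3940 J.
State after step 1: P = 42.2 kPa, V = 125 L, T = 482 K.
Step 2 — Isobaric: P stays 42.2 kPa; V/T = const ⇒ T₂ = 578 K, V₂ = 150 L.
W = PΔV = 42.2×(150−125) kPa·L = 1060 J.
ΔU = nCvΔT = 1.32×12.5×(578−482) = 1590 J.
Q = ΔU + W = nCpΔT = 2640 J.
Net over both steps: W = 7860 J, Q = 6590 J, ΔU = -1270 J.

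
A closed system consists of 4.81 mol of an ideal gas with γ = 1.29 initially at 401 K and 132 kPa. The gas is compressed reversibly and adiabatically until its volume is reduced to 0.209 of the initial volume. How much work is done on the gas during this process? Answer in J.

31800 J

V₁ = nRT₁/P₁ = 4.81×8.314×401/132 = 121 L.
Adiabatic: TV^(γ−1) = const ⇒ T₂ = 401×(4.78)^0.290 = 631 K; PV^γ = const ⇒ P₂ = 994 kPa.
ΔU = nCvΔT = 4.81×28.7×(631−401) = 31800 J.
Q = 0 for an adiabatic process, so W = −ΔU = -31800 J.
Work done on the gas = −W_by = 31800 J.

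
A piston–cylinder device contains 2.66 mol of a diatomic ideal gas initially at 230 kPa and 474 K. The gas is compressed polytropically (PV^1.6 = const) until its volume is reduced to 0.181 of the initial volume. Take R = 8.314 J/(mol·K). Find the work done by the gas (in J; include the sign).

-31200 J

V₁ = nRT₁/P₁ = 2.66×8.314×474/230 = 45.6 L.
Polytropic n=1.6: T₂ = T₁(V₁/V₂)^(n−1) = 474×(5.52)^0.60 = 1320 K; P₂ = P₁(V₁/V₂)^n = 3540 kPa.
W = (P₁V₁−P₂V₂)/(n−1) = (230×45.6−3540×8.25)/0.60 = -31200 J.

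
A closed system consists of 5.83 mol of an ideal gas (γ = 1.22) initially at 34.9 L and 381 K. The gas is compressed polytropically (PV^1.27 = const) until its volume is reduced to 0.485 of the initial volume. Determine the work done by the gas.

-14800 J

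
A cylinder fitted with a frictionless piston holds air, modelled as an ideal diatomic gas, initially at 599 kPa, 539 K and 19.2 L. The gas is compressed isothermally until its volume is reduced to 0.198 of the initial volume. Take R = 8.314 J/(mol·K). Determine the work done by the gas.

-18600 J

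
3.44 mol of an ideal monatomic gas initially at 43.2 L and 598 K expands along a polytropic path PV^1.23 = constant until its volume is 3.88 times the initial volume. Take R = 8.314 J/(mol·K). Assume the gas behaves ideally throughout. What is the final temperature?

P₁ = nRT₁/V₁ = 3.44×8.314×598/43.2 = 396 kPa.
Polytropic n=1.23: T₂ = T₁(V₁/V₂)^(n−1) = 598×(0.258)^0.23 = 438 K; P₂ = P₁(V₁/V₂)^n = 74.7 kPa.

438 K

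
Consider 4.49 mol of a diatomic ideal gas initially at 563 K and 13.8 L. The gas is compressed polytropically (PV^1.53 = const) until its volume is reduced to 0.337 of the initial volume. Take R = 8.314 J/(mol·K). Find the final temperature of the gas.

1000 K

P₁ = nRT₁/V₁ = 4.49×8.314×563/13.8 = 1520 kPa.
Polytropic n=1.53: T₂ = T₁(V₁/V₂)^(n−1) = 563×(2.97)^0.53 = 1000 K; P₂ = P₁(V₁/V₂)^n = 8040 kPa.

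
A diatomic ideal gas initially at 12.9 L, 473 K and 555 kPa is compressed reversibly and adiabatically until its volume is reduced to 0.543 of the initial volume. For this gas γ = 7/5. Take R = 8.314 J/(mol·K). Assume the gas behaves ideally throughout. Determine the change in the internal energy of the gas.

4950 J

n = P₁V₁/(RT₁) = 555×12.9/(8.314×473) = 1.82 mol.
Adiabatic: TV^(γ−1) = const ⇒ T₂ = 473×(1.84)^0.400 = 604 K; PV^γ = const ⇒ P₂ = 1300 kPa.
For an ideal gas ΔU = nCvΔT with Cv = (5/2)R = 20.8 J/(mol·K).
ΔU = 1.82×20.8×(604−473) = 4950 J.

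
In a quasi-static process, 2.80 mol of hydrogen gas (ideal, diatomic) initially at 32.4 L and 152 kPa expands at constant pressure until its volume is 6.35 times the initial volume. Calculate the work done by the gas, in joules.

T₁ = P₁V₁/(nR) = 152×32.4/(2.80×8.314) = 212 K.
Isobaric: P stays 152 kPa; V/T = const ⇒ T₂ = 1340 K, V₂ = 206 L.
W = PΔV = 152×(206−32.4) kPa·L = 26300 J.

26300 J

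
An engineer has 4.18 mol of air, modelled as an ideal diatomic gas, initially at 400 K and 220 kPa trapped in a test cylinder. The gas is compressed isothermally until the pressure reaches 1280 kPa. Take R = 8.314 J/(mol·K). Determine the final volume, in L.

10.9 L

V₁ = nRT₁/P₁ = 4.18×8.314×400/220 = 63.2 L.
Isothermal: T stays 400 K; PV = const ⇒ V₂ = 10.9 L, P₂ = 1280 kPa.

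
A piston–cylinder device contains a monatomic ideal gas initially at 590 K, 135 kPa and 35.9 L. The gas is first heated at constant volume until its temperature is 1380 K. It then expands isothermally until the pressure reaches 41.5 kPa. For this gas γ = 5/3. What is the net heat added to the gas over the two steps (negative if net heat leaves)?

n = P₁V₁/(RT₁) = 135×35.9/(8.314×590) = 0.988 mol.
Step 1 — Isochoric: V stays 35.9 L; P/T = const ⇒ T₂ = 1380 K, P₂ = 316 kPa.
W = 0 (no volume change).
ΔU = nCvΔT = 0.988×12.5×(1380−590) = 9730 J.
Q = ΔU = 9730 J.
State after step 1: P = 316 kPa, V = 35.9 L, T = 1380 K.
Step 2 — Isothermal: T stays 1380 K; PV = const ⇒ V₂ = 273 L, P₂ = 41.5 kPa.
ΔU = 0 (ideal gas, T constant).
W = nRT ln(V₂/V₁) = 0.988×8.314×1380×ln(7.61) = 23000 J.
Q = ΔU + W = 23000 J.
Net over both steps: W = 23000 J, Q = 32700 J, ΔU = 9730 J.

32700 J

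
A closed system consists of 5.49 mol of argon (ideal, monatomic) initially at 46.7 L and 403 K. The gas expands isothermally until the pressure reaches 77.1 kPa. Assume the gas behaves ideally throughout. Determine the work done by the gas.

P₁ = nRT₁/V₁ = 5.49×8.314×403/46.7 = 394 kPa.
Isothermal: T stays 403 K; PV = const ⇒ V₂ = 239 L, P₂ = 77.1 kPa.
W = nRT ln(V₂/V₁) = 5.49×8.314×403×ln(5.11) = 30000 J.

30000 J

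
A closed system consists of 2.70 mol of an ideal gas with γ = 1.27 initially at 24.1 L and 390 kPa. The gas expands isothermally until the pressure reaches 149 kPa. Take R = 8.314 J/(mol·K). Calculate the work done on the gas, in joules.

T₁ = P₁V₁/(nR) = 390×24.1/(2.70×8.314) = 419 K.
Isothermal: T stays 419 K; PV = const ⇒ V₂ = 63.1 L, P₂ = 149 kPa.
W = nRT ln(V₂/V₁) = 2.70×8.314×419×ln(2.62) = 9040 J.
Work done on the gas = −W_by = -9040 J.

-9040 J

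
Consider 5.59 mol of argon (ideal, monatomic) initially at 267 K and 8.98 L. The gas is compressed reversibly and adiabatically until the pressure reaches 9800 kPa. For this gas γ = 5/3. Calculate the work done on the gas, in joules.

P₁ = nRT₁/V₁ = 5.59×8.314×267/8.98 = 1380 kPa.
Adiabatic: T₂/T₁ = (P₂/P₁)^((γ−1)/γ) ⇒ T₂ = 267×(7.09)^0.400 = 585 K; V₂ = 2.77 L.
ΔU = nCvΔT = 5.59×12.5×(585−267) = 22100 J.
Q = 0 for an adiabatic process, so W = −ΔU = -22100 J.
Work done on the gas = −W_by = 22100 J.

22100 J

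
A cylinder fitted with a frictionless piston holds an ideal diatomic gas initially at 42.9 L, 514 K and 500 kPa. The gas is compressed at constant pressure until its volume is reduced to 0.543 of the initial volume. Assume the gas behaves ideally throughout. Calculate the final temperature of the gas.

279 K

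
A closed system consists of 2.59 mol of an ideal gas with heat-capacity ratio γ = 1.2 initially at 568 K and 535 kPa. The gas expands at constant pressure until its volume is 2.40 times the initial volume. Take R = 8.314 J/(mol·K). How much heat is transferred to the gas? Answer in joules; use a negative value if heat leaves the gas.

103000 J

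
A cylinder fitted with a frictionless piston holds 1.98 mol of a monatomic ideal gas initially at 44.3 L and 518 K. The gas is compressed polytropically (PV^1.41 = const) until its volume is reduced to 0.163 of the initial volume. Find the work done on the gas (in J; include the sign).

23000 J

P₁ = nRT₁/V₁ = 1.98×8.314×518/44.3 = 192 kPa.
Polytropic n=1.41: T₂ = T₁(V₁/V₂)^(n−1) = 518×(6.13)^0.41 = 1090 K; P₂ = P₁(V₁/V₂)^n = 2480 kPa.
W = (P₁V₁−P₂V₂)/(n−1) = (192×44.3−2480×7.22)/0.41 = -23000 J.
Work done on the gas = −W_by = 23000 J.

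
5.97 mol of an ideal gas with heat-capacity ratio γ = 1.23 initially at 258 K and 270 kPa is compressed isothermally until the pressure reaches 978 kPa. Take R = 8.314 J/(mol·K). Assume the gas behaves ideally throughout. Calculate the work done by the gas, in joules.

-16500 J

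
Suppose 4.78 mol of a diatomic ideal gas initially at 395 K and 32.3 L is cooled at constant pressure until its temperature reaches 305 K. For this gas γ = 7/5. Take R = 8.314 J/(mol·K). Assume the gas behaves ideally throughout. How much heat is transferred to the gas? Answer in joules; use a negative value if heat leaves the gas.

P₁ = nRT₁/V₁ = 4.78×8.314×395/32.3 = 486 kPa.
Isobaric: P stays 486 kPa; V/T = const ⇒ T₂ = 305 K, V₂ = 24.9 L.
W = PΔV = 486×(24.9−32.3) kPa·L = -3580 J.
ΔU = nCvΔT = 4.78×20.8×(305−395) = -8940 J.
Q = ΔU + W = nCpΔT = -12500 J.

-12500 J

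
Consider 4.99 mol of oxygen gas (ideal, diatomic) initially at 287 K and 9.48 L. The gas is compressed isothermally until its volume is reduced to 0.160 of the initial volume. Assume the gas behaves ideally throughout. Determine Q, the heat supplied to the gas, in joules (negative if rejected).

-21800 J

P₁ = nRT₁/V₁ = 4.99×8.314×287/9.48 = 1260 kPa.
Isothermal: T stays 287 K; PV = const ⇒ V₂ = 1.52 L, P₂ = 7850 kPa.
ΔU = 0 (ideal gas, T constant).
W = nRT ln(V₂/V₁) = 4.99×8.314×287×ln(0.160) = -21800 J.
Q = ΔU + W = -21800 J.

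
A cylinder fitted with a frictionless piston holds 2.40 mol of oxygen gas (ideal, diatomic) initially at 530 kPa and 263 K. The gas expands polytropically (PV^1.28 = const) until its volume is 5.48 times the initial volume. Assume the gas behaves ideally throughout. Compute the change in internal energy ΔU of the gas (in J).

V₁ = nRT₁/P₁ = 2.40×8.314×263/530 = 9.90 L.
Polytropic n=1.28: T₂ = T₁(V₁/V₂)^(n−1) = 263×(0.182)^0.28 = 163 K; P₂ = P₁(V₁/V₂)^n = 60.1 kPa.
For an ideal gas ΔU = nCvΔT with Cv = (5/2)R = 20.8 J/(mol·K).
ΔU = 2.40×20.8×(163−263) = -4970 J.

-4970 J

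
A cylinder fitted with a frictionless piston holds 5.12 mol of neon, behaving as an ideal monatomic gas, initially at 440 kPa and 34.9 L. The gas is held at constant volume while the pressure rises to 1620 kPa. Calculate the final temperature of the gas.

T₁ = P₁V₁/(nR) = 440×34.9/(5.12×8.314) = 361 K.
Isochoric: V stays 34.9 L; P/T = const ⇒ T₂ = 1330 K, P₂ = 1620 kPa.

1330 K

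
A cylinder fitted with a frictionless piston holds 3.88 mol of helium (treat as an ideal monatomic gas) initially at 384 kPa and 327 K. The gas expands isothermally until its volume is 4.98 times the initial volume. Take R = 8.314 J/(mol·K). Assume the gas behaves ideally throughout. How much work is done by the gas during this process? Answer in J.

V₁ = nRT₁/P₁ = 3.88×8.314×327/384 = 27.5 L.
Isothermal: T stays 327 K; PV = const ⇒ V₂ = 137 L, P₂ = 77.1 kPa.
W = nRT ln(V₂/V₁) = 3.88×8.314×327×ln(4.98) = 16900 J.

16900 J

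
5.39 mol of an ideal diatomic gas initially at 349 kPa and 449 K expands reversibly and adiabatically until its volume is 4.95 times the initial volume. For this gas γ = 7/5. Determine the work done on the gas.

-23800 J

V₁ = nRT₁/P₁ = 5.39×8.314×449/349 = 57.7 L.
Adiabatic: TV^(γ−1) = const ⇒ T₂ = 449×(0.202)^0.400 = 237 K; PV^γ = const ⇒ P₂ = 37.2 kPa.
ΔU = nCvΔT = 5.39×20.8×(237−449) = -23800 J.
Q = 0 for an adiabatic process, so W = −ΔU = 23800 J.
Work done on the gas = −W_by = -23800 J.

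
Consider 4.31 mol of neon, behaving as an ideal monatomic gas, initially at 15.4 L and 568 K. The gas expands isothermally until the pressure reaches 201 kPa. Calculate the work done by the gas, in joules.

38300 J

P₁ = nRT₁/V₁ = 4.31×8.314×568/15.4 = 1320 kPa.
Isothermal: T stays 568 K; PV = const ⇒ V₂ = 101 L, P₂ = 201 kPa.
W = nRT ln(V₂/V₁) = 4.31×8.314×568×ln(6.58) = 38300 J.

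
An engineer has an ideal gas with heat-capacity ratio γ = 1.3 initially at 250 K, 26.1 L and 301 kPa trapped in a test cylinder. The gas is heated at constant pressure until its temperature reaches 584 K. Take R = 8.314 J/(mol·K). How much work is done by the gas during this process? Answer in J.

10500 J

n = P₁V₁/(RT₁) = 301×26.1/(8.314×250) = 3.78 mol.
Isobaric: P stays 301 kPa; V/T = const ⇒ T₂ = 584 K, V₂ = 61.0 L.
W = PΔV = 301×(61.0−26.1) kPa·L = 10500 J.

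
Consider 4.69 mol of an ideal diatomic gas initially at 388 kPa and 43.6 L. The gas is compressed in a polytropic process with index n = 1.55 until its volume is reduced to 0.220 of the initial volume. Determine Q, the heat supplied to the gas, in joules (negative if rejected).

15000 J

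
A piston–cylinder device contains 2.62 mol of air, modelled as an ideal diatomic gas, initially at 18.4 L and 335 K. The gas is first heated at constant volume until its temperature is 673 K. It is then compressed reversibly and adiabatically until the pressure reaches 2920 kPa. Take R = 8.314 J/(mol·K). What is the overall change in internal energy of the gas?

34900 J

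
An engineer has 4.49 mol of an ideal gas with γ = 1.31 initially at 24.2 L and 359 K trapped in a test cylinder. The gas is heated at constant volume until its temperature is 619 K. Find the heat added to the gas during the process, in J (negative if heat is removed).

P₁ = nRT₁/V₁ = 4.49×8.314×359/24.2 = 554 kPa.
Isochoric: V stays 24.2 L; P/T = const ⇒ T₂ = 619 K, P₂ = 955 kPa.
W = 0 (no volume change).
ΔU = nCvΔT = 4.49×26.8×(619−359) = 31300 J.
Q = ΔU = 31300 J.

31300 J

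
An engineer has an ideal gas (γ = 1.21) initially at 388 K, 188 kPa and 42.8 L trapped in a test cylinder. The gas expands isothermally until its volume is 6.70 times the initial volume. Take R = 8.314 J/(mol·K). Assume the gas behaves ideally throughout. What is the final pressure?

Isothermal: T stays 388 K; PV = const ⇒ V₂ = 287 L, P₂ = 28.1 kPa.

28.1 kPa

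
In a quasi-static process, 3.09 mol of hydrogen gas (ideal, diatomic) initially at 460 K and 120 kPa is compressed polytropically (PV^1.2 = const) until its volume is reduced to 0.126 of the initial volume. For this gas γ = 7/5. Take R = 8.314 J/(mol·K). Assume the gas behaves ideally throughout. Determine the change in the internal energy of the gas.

15200 J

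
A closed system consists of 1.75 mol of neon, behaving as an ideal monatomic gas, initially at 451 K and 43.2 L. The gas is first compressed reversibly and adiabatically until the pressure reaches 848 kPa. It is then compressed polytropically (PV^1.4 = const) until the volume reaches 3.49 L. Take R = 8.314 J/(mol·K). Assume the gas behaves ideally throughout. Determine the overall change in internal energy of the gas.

P₁ = nRT₁/V₁ = 1.75×8.314×451/43.2 = 152 kPa.
Step 1 — Adiabatic: T₂/T₁ = (P₂/P₁)^((γ−1)/γ) ⇒ T₂ = 451×(5.58)^0.400 = 897 K; V₂ = 15.4 L.
ΔU = nCvΔT = 1.75×12.5×(897−451) = 9740 J.
Q = 0 for an adiabatic process, so W = −ΔU = -9740 J.
State after step 1: P = 848 kPa, V = 15.4 L, T = 897 K.
Step 2 — Polytropic n=1.4: T₂ = T₁(V₁/V₂)^(n−1) = 897×(4.41)^0.40 = 1620 K; P₂ = P₁(V₁/V₂)^n = 6770 kPa.
W = (P₁V₁−P₂V₂)/(n−1) = (848×15.4−6770×3.49)/0.40 = -26500 J.
ΔU = nCvΔT = 1.75×12.5×(1620−897) = 15900 J.
Q = ΔU + W = -10600 J.
Net over both steps: W = -36200 J, Q = -10600 J, ΔU = 25600 J.

25600 J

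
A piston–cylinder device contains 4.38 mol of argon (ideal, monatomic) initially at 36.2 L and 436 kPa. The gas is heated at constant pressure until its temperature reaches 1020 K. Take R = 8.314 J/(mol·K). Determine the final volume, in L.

T₁ = P₁V₁/(nR) = 436×36.2/(4.38×8.314) = 433 K.
Isobaric: P stays 436 kPa; V/T = const ⇒ T₂ = 1020 K, V₂ = 85.2 L.

85.2 L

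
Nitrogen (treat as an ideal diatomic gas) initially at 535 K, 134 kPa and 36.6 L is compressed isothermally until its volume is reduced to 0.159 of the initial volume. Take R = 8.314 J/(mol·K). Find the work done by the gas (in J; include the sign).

n = P₁V₁/(RT₁) = 134×36.6/(8.314×535) = 1.10 mol.
Isothermal: T stays 535 K; PV = const ⇒ V₂ = 5.82 L, P₂ = 843 kPa.
W = nRT ln(V₂/V₁) = 1.10×8.314×535×ln(0.159) = -9020 J.

-9020 J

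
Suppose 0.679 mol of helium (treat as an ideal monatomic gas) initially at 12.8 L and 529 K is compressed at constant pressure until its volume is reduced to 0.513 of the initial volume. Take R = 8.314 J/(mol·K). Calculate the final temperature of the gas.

271 K

P₁ = nRT₁/V₁ = 0.679×8.314×529/12.8 = 233 kPa.
Isobaric: P stays 233 kPa; V/T = const ⇒ T₂ = 271 K, V₂ = 6.57 L.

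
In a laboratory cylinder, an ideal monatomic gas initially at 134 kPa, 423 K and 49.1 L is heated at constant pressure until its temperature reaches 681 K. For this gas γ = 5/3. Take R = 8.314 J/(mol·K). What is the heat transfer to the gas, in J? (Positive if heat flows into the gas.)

n = P₁V₁/(RT₁) = 134×49.1/(8.314×423) = 1.87 mol.
Isobaric: P stays 134 kPa; V/T = const ⇒ T₂ = 681 K, V₂ = 79.0 L.
W = PΔV = 134×(79.0−49.1) kPa·L = 4010 J.
ΔU = nCvΔT = 1.87×12.5×(681−423) = 6020 J.
Q = ΔU + W = nCpΔT = 10000 J.

10000 J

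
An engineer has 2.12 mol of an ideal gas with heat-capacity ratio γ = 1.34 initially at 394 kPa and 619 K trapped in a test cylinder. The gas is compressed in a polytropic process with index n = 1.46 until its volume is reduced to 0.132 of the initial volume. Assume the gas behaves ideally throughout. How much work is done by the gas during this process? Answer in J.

-36500 J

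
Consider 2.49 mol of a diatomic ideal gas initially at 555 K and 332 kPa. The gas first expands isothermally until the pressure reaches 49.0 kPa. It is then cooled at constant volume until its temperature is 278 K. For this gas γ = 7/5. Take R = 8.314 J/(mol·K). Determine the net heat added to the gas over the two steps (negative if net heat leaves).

7650 J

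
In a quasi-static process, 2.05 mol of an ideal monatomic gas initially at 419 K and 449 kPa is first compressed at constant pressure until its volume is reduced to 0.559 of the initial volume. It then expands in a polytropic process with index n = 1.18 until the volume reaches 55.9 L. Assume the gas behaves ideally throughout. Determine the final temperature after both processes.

168 K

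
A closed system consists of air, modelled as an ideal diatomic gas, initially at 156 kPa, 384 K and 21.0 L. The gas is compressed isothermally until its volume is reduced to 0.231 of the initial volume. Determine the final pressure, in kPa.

675 kPa

Isothermal: T stays 384 K; PV = const ⇒ V₂ = 4.85 L, P₂ = 675 kPa.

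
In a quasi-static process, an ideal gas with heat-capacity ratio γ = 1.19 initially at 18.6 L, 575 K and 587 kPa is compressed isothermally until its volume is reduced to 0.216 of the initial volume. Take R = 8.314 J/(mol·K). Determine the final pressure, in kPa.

Isothermal: T stays 575 K; PV = const ⇒ V₂ = 4.02 L, P₂ = 2720 kPa.

2720 kPa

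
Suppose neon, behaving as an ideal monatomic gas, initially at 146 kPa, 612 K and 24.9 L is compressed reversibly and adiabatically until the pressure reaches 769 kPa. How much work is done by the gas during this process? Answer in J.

n = P₁V₁/(RT₁) = 146×24.9/(8.314×612) = 0.714 mol.
Adiabatic: T₂/T₁ = (P₂/P₁)^((γ−1)/γ) ⇒ T₂ = 612×(5.27)^0.400 = 1190 K; V₂ = 9.19 L.
ΔU = nCvΔT = 0.714×12.5×(1190−612) = 5150 J.
Q = 0 for an adiabatic process, so W = −ΔU = -5150 J.

-5150 J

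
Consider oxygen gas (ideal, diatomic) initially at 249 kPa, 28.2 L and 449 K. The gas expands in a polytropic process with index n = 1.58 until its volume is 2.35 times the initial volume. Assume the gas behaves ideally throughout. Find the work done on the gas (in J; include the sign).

n = P₁V₁/(RT₁) = 249×28.2/(8.314×449) = 1.88 mol.
Polytropic n=1.58: T₂ = T₁(V₁/V₂)^(n−1) = 449×(0.426)^0.58 = 274 K; P₂ = P₁(V₁/V₂)^n = 64.6 kPa.
W = (P₁V₁−P₂V₂)/(n−1) = (249×28.2−64.6×66.3)/0.58 = 4730 J.
Work done on the gas = −W_by = -4730 J.

-4730 J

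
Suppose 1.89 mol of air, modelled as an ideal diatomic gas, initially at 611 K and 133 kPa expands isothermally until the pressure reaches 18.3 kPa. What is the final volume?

V₁ = nRT₁/P₁ = 1.89×8.314×611/133 = 72.2 L.
Isothermal: T stays 611 K; PV = const ⇒ V₂ = 525 L, P₂ = 18.3 kPa.

525 L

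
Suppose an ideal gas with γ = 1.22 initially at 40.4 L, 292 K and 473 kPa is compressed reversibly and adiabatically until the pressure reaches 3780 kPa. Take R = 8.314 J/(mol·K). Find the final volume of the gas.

7.35 L

Adiabatic: T₂/T₁ = (P₂/P₁)^((γ−1)/γ) ⇒ T₂ = 292×(7.99)^0.180 = 425 K; V₂ = 7.35 L.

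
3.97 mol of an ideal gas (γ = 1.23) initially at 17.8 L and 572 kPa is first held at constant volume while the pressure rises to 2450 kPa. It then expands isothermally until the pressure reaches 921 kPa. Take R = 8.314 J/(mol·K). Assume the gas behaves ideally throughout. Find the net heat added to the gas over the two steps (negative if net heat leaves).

T₁ = P₁V₁/(nR) = 572×17.8/(3.97×8.314) = 308 K.
Step 1 — Isochoric: V stays 17.8 L; P/T = const ⇒ T₂ = 1320 K, P₂ = 2450 kPa.
W = 0 (no volume change).
ΔU = nCvΔT = 3.97×36.1×(1320−308) = 145000 J.
Q = ΔU = 145000 J.
State after step 1: P = 2450 kPa, V = 17.8 L, T = 1320 K.
Step 2 — Isothermal: T stays 1320 K; PV = const ⇒ V₂ = 47.4 L, P₂ = 921 kPa.
ΔU = 0 (ideal gas, T constant).
W = nRT ln(V₂/V₁) = 3.97×8.314×1320×ln(2.66) = 42700 J.
Q = ΔU + W = 42700 J.
Net over both steps: W = 42700 J, Q = 188000 J, ΔU = 145000 J.

188000 J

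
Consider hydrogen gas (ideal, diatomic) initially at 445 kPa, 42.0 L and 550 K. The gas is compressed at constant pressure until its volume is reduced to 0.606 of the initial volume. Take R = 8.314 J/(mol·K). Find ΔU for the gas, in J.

n = P₁V₁/(RT₁) = 445×42.0/(8.314×550) = 4.09 mol.
Isobaric: P stays 445 kPa; V/T = const ⇒ T₂ = 333 K, V₂ = 25.5 L.
For an ideal gas ΔU = nCvΔT with Cv = (5/2)R = 20.8 J/(mol·K).
ΔU = 4.09×20.8×(333−550) = -18400 J.

-18400 J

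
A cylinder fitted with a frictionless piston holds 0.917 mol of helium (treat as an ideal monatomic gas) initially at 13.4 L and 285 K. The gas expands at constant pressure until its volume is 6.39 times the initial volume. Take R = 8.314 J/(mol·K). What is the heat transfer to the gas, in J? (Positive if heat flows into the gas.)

P₁ = nRT₁/V₁ = 0.917×8.314×285/13.4 = 162 kPa.
Isobaric: P stays 162 kPa; V/T = const ⇒ T₂ = 1820 K, V₂ = 85.6 L.
W = PΔV = 162×(85.6−13.4) kPa·L = 11700 J.
ΔU = nCvΔT = 0.917×12.5×(1820−285) = 17600 J.
Q = ΔU + W = nCpΔT = 29300 J.

29300 J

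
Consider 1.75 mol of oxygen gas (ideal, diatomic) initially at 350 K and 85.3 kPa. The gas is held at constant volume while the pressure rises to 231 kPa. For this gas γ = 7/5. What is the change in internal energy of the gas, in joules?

V₁ = nRT₁/P₁ = 1.75×8.314×350/85.3 = 59.7 L.
Isochoric: V stays 59.7 L; P/T = const ⇒ T₂ = 948 K, P₂ = 231 kPa.
For an ideal gas ΔU = nCvΔT with Cv = (5/2)R = 20.8 J/(mol·K).
ΔU = 1.75×20.8×(948−350) = 21700 J.

21700 J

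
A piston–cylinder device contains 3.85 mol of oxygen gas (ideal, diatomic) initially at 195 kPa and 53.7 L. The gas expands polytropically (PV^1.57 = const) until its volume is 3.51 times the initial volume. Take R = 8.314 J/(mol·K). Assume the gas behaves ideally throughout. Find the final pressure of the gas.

27.2 kPa

T₁ = P₁V₁/(nR) = 195×53.7/(3.85×8.314) = 327 K.
Polytropic n=1.57: T₂ = T₁(V₁/V₂)^(n−1) = 327×(0.285)^0.57 = 160 K; P₂ = P₁(V₁/V₂)^n = 27.2 kPa.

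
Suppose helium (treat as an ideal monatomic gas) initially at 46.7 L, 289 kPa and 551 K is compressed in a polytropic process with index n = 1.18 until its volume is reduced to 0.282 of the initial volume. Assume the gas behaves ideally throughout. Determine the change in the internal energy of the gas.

n = P₁V₁/(RT₁) = 289×46.7/(8.314×551) = 2.95 mol.
Polytropic n=1.18: T₂ = T₁(V₁/V₂)^(n−1) = 551×(3.55)^0.18 = 692 K; P₂ = P₁(V₁/V₂)^n = 1290 kPa.
For an ideal gas ΔU = nCvΔT with Cv = (3/2)R = 12.5 J/(mol·K).
ΔU = 2.95×12.5×(692−551) = 5180 J.

5180 J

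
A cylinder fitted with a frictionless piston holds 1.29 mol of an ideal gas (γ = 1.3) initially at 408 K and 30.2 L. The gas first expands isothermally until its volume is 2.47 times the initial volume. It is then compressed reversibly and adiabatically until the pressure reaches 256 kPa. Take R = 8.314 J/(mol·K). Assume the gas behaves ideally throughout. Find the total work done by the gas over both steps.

-1950 J

P₁ = nRT₁/V₁ = 1.29×8.314×408/30.2 = 145 kPa.
Step 1 — Isothermal: T stays 408 K; PV = const ⇒ V₂ = 74.6 L, P₂ = 58.7 kPa.
ΔU = 0 (ideal gas, T constant).
W = nRT ln(V₂/V₁) = 1.29×8.314×408×ln(2.47) = 3960 J.
Q = ΔU + W = 3960 J.
State after step 1: P = 58.7 kPa, V = 74.6 L, T = 408 K.
Step 2 — Adiabatic: T₂/T₁ = (P₂/P₁)^((γ−1)/γ) ⇒ T₂ = 408×(4.36)^0.231 = 573 K; V₂ = 24.0 L.
ΔU = nCvΔT = 1.29×27.7×(573−408) = 5910 J.
Q = 0 for an adiabatic process, so W = −ΔU = -5910 J.
Net over both steps: W = -1950 J, Q = 3960 J, ΔU = 5910 J.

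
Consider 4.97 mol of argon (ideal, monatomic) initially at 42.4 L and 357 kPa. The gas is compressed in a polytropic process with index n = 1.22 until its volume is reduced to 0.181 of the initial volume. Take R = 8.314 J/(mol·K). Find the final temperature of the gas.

534 K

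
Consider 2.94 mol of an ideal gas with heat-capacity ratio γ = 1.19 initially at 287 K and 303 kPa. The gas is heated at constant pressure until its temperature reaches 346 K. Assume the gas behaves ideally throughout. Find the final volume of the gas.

V₁ = nRT₁/P₁ = 2.94×8.314×287/303 = 23.2 L.
Isobaric: P stays 303 kPa; V/T = const ⇒ T₂ = 346 K, V₂ = 27.9 L.

27.9 L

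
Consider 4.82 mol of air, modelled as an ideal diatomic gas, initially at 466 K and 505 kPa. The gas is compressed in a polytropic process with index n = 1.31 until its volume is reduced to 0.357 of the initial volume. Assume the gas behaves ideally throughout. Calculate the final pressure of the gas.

V₁ = nRT₁/P₁ = 4.82×8.314×466/505 = 37.0 L.
Polytropic n=1.31: T₂ = T₁(V₁/V₂)^(n−1) = 466×(2.80)^0.31 = 641 K; P₂ = P₁(V₁/V₂)^n = 1950 kPa.

1950 kPa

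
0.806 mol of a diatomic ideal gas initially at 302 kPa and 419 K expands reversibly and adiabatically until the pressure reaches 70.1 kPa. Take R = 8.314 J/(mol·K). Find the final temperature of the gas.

276 K

V₁ = nRT₁/P₁ = 0.806×8.314×419/302 = 9.30 L.
Adiabatic: T₂/T₁ = (P₂/P₁)^((γ−1)/γ) ⇒ T₂ = 419×(0.232)^0.286 = 276 K; V₂ = 26.4 L.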